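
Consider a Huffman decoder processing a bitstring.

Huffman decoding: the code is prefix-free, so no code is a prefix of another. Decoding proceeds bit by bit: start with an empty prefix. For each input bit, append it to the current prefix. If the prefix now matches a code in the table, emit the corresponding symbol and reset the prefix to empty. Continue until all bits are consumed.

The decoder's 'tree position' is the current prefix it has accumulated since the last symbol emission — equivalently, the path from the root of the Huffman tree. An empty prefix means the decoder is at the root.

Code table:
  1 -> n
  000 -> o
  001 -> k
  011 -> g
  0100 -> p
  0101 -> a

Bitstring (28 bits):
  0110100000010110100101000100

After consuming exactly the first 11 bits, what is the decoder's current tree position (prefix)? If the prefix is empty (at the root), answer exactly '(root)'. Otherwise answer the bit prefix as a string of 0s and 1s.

Bit 0: prefix='0' (no match yet)
Bit 1: prefix='01' (no match yet)
Bit 2: prefix='011' -> emit 'g', reset
Bit 3: prefix='0' (no match yet)
Bit 4: prefix='01' (no match yet)
Bit 5: prefix='010' (no match yet)
Bit 6: prefix='0100' -> emit 'p', reset
Bit 7: prefix='0' (no match yet)
Bit 8: prefix='00' (no match yet)
Bit 9: prefix='000' -> emit 'o', reset
Bit 10: prefix='0' (no match yet)

Answer: 0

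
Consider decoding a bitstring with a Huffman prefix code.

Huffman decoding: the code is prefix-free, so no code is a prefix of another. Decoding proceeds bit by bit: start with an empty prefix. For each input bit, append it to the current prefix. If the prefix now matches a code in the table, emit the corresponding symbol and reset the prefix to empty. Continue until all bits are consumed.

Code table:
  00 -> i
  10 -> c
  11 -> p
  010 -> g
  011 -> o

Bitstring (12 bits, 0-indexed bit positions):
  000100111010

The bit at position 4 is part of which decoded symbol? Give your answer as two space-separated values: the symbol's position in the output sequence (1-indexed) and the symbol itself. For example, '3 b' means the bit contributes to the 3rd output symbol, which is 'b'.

Bit 0: prefix='0' (no match yet)
Bit 1: prefix='00' -> emit 'i', reset
Bit 2: prefix='0' (no match yet)
Bit 3: prefix='01' (no match yet)
Bit 4: prefix='010' -> emit 'g', reset
Bit 5: prefix='0' (no match yet)
Bit 6: prefix='01' (no match yet)
Bit 7: prefix='011' -> emit 'o', reset
Bit 8: prefix='1' (no match yet)

Answer: 2 g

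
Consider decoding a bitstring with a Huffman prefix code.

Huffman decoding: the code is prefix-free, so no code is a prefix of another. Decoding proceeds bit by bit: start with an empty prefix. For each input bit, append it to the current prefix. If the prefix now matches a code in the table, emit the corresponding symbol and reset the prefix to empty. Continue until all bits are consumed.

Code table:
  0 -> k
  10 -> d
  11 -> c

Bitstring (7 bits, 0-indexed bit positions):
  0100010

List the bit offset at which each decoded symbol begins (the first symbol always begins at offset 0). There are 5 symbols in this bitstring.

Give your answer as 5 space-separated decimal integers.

Answer: 0 1 3 4 5

Derivation:
Bit 0: prefix='0' -> emit 'k', reset
Bit 1: prefix='1' (no match yet)
Bit 2: prefix='10' -> emit 'd', reset
Bit 3: prefix='0' -> emit 'k', reset
Bit 4: prefix='0' -> emit 'k', reset
Bit 5: prefix='1' (no match yet)
Bit 6: prefix='10' -> emit 'd', reset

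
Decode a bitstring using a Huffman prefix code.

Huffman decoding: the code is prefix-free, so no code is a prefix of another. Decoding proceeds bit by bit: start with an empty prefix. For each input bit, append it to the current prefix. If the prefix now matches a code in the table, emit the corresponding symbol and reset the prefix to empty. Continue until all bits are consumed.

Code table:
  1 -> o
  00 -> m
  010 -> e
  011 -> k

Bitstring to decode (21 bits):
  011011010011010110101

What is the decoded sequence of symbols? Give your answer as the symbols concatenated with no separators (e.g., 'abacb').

Bit 0: prefix='0' (no match yet)
Bit 1: prefix='01' (no match yet)
Bit 2: prefix='011' -> emit 'k', reset
Bit 3: prefix='0' (no match yet)
Bit 4: prefix='01' (no match yet)
Bit 5: prefix='011' -> emit 'k', reset
Bit 6: prefix='0' (no match yet)
Bit 7: prefix='01' (no match yet)
Bit 8: prefix='010' -> emit 'e', reset
Bit 9: prefix='0' (no match yet)
Bit 10: prefix='01' (no match yet)
Bit 11: prefix='011' -> emit 'k', reset
Bit 12: prefix='0' (no match yet)
Bit 13: prefix='01' (no match yet)
Bit 14: prefix='010' -> emit 'e', reset
Bit 15: prefix='1' -> emit 'o', reset
Bit 16: prefix='1' -> emit 'o', reset
Bit 17: prefix='0' (no match yet)
Bit 18: prefix='01' (no match yet)
Bit 19: prefix='010' -> emit 'e', reset
Bit 20: prefix='1' -> emit 'o', reset

Answer: kkekeooeo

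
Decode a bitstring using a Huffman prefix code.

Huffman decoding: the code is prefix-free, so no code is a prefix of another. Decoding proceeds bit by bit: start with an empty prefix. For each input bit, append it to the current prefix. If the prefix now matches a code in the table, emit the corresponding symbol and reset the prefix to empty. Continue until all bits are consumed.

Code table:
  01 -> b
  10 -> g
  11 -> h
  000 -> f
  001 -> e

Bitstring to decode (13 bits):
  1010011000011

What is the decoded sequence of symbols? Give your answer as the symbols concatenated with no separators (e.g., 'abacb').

Answer: ggbgfh

Derivation:
Bit 0: prefix='1' (no match yet)
Bit 1: prefix='10' -> emit 'g', reset
Bit 2: prefix='1' (no match yet)
Bit 3: prefix='10' -> emit 'g', reset
Bit 4: prefix='0' (no match yet)
Bit 5: prefix='01' -> emit 'b', reset
Bit 6: prefix='1' (no match yet)
Bit 7: prefix='10' -> emit 'g', reset
Bit 8: prefix='0' (no match yet)
Bit 9: prefix='00' (no match yet)
Bit 10: prefix='000' -> emit 'f', reset
Bit 11: prefix='1' (no match yet)
Bit 12: prefix='11' -> emit 'h', reset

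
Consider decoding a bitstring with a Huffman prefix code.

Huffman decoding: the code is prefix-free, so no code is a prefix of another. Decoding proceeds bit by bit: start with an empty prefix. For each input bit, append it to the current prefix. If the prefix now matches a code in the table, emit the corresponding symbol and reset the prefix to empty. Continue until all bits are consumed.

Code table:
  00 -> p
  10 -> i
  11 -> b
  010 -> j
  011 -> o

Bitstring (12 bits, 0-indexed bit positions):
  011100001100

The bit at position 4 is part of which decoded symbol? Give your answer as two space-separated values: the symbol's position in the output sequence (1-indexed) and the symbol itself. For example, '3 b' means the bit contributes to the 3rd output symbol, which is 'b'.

Answer: 2 i

Derivation:
Bit 0: prefix='0' (no match yet)
Bit 1: prefix='01' (no match yet)
Bit 2: prefix='011' -> emit 'o', reset
Bit 3: prefix='1' (no match yet)
Bit 4: prefix='10' -> emit 'i', reset
Bit 5: prefix='0' (no match yet)
Bit 6: prefix='00' -> emit 'p', reset
Bit 7: prefix='0' (no match yet)
Bit 8: prefix='01' (no match yet)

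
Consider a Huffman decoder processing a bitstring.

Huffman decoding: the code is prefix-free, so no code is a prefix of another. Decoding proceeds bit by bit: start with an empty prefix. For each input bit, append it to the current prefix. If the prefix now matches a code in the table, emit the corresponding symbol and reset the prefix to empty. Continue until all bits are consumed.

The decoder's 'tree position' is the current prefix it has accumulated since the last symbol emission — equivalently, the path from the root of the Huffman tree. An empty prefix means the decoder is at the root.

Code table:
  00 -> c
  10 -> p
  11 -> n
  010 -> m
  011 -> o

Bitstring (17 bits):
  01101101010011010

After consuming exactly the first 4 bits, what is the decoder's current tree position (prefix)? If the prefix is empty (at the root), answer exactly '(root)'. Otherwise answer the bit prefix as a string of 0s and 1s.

Answer: 0

Derivation:
Bit 0: prefix='0' (no match yet)
Bit 1: prefix='01' (no match yet)
Bit 2: prefix='011' -> emit 'o', reset
Bit 3: prefix='0' (no match yet)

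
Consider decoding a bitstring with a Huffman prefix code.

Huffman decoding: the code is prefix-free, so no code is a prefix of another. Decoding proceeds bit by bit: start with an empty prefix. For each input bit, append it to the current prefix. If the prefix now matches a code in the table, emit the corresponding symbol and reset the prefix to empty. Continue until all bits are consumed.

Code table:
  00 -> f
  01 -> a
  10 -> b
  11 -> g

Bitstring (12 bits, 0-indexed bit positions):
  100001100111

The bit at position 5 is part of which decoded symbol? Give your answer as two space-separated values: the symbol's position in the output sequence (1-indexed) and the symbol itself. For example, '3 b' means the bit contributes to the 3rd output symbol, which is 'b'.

Answer: 3 a

Derivation:
Bit 0: prefix='1' (no match yet)
Bit 1: prefix='10' -> emit 'b', reset
Bit 2: prefix='0' (no match yet)
Bit 3: prefix='00' -> emit 'f', reset
Bit 4: prefix='0' (no match yet)
Bit 5: prefix='01' -> emit 'a', reset
Bit 6: prefix='1' (no match yet)
Bit 7: prefix='10' -> emit 'b', reset
Bit 8: prefix='0' (no match yet)
Bit 9: prefix='01' -> emit 'a', reset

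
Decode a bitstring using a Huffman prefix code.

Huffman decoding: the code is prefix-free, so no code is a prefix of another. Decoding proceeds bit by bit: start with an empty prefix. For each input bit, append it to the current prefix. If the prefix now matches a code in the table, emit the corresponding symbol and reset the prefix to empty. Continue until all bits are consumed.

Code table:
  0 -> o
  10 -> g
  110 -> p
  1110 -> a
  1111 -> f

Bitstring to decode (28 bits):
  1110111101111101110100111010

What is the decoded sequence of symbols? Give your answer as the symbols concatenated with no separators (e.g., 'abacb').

Bit 0: prefix='1' (no match yet)
Bit 1: prefix='11' (no match yet)
Bit 2: prefix='111' (no match yet)
Bit 3: prefix='1110' -> emit 'a', reset
Bit 4: prefix='1' (no match yet)
Bit 5: prefix='11' (no match yet)
Bit 6: prefix='111' (no match yet)
Bit 7: prefix='1111' -> emit 'f', reset
Bit 8: prefix='0' -> emit 'o', reset
Bit 9: prefix='1' (no match yet)
Bit 10: prefix='11' (no match yet)
Bit 11: prefix='111' (no match yet)
Bit 12: prefix='1111' -> emit 'f', reset
Bit 13: prefix='1' (no match yet)
Bit 14: prefix='10' -> emit 'g', reset
Bit 15: prefix='1' (no match yet)
Bit 16: prefix='11' (no match yet)
Bit 17: prefix='111' (no match yet)
Bit 18: prefix='1110' -> emit 'a', reset
Bit 19: prefix='1' (no match yet)
Bit 20: prefix='10' -> emit 'g', reset
Bit 21: prefix='0' -> emit 'o', reset
Bit 22: prefix='1' (no match yet)
Bit 23: prefix='11' (no match yet)
Bit 24: prefix='111' (no match yet)
Bit 25: prefix='1110' -> emit 'a', reset
Bit 26: prefix='1' (no match yet)
Bit 27: prefix='10' -> emit 'g', reset

Answer: afofgagoag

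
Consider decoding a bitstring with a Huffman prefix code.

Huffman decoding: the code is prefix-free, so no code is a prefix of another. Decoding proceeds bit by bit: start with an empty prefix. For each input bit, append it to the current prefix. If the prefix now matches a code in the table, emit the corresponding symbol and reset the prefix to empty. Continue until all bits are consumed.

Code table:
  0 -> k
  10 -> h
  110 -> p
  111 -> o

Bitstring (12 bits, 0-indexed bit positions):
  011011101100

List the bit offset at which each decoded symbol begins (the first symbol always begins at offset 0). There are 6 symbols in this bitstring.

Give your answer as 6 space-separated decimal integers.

Answer: 0 1 4 7 8 11

Derivation:
Bit 0: prefix='0' -> emit 'k', reset
Bit 1: prefix='1' (no match yet)
Bit 2: prefix='11' (no match yet)
Bit 3: prefix='110' -> emit 'p', reset
Bit 4: prefix='1' (no match yet)
Bit 5: prefix='11' (no match yet)
Bit 6: prefix='111' -> emit 'o', reset
Bit 7: prefix='0' -> emit 'k', reset
Bit 8: prefix='1' (no match yet)
Bit 9: prefix='11' (no match yet)
Bit 10: prefix='110' -> emit 'p', reset
Bit 11: prefix='0' -> emit 'k', reset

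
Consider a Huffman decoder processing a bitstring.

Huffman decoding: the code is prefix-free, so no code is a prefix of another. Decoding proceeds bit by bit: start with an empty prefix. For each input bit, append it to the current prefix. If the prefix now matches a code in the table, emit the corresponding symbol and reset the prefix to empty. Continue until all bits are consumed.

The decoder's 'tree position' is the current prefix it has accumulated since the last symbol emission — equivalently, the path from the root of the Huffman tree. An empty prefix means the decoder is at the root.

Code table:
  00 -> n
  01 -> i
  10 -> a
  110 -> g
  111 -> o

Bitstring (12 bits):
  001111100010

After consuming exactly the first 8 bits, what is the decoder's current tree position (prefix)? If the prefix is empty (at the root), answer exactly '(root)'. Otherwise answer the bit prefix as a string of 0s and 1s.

Answer: (root)

Derivation:
Bit 0: prefix='0' (no match yet)
Bit 1: prefix='00' -> emit 'n', reset
Bit 2: prefix='1' (no match yet)
Bit 3: prefix='11' (no match yet)
Bit 4: prefix='111' -> emit 'o', reset
Bit 5: prefix='1' (no match yet)
Bit 6: prefix='11' (no match yet)
Bit 7: prefix='110' -> emit 'g', reset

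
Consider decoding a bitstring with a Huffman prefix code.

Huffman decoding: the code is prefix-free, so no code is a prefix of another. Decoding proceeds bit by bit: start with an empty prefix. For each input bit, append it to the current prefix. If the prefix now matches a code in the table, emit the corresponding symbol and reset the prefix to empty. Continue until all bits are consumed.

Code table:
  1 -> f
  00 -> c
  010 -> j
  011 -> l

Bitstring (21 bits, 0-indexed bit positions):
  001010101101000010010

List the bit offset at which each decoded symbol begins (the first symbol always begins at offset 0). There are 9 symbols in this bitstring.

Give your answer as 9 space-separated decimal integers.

Answer: 0 2 3 6 7 10 13 15 18

Derivation:
Bit 0: prefix='0' (no match yet)
Bit 1: prefix='00' -> emit 'c', reset
Bit 2: prefix='1' -> emit 'f', reset
Bit 3: prefix='0' (no match yet)
Bit 4: prefix='01' (no match yet)
Bit 5: prefix='010' -> emit 'j', reset
Bit 6: prefix='1' -> emit 'f', reset
Bit 7: prefix='0' (no match yet)
Bit 8: prefix='01' (no match yet)
Bit 9: prefix='011' -> emit 'l', reset
Bit 10: prefix='0' (no match yet)
Bit 11: prefix='01' (no match yet)
Bit 12: prefix='010' -> emit 'j', reset
Bit 13: prefix='0' (no match yet)
Bit 14: prefix='00' -> emit 'c', reset
Bit 15: prefix='0' (no match yet)
Bit 16: prefix='01' (no match yet)
Bit 17: prefix='010' -> emit 'j', reset
Bit 18: prefix='0' (no match yet)
Bit 19: prefix='01' (no match yet)
Bit 20: prefix='010' -> emit 'j', reset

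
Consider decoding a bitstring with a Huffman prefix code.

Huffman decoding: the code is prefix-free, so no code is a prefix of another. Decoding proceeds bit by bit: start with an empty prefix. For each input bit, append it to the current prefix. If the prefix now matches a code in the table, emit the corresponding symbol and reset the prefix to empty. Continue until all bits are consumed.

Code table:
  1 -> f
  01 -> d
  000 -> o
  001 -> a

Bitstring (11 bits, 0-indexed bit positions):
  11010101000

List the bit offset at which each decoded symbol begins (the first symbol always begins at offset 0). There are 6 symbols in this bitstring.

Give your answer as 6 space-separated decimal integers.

Answer: 0 1 2 4 6 8

Derivation:
Bit 0: prefix='1' -> emit 'f', reset
Bit 1: prefix='1' -> emit 'f', reset
Bit 2: prefix='0' (no match yet)
Bit 3: prefix='01' -> emit 'd', reset
Bit 4: prefix='0' (no match yet)
Bit 5: prefix='01' -> emit 'd', reset
Bit 6: prefix='0' (no match yet)
Bit 7: prefix='01' -> emit 'd', reset
Bit 8: prefix='0' (no match yet)
Bit 9: prefix='00' (no match yet)
Bit 10: prefix='000' -> emit 'o', reset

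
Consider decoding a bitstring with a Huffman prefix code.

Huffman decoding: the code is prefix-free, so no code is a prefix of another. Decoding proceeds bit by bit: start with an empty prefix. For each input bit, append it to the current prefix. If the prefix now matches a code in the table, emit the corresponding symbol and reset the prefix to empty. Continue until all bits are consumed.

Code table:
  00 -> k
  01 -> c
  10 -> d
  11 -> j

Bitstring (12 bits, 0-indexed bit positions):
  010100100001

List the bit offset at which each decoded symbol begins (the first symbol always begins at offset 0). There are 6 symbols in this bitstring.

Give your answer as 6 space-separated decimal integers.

Bit 0: prefix='0' (no match yet)
Bit 1: prefix='01' -> emit 'c', reset
Bit 2: prefix='0' (no match yet)
Bit 3: prefix='01' -> emit 'c', reset
Bit 4: prefix='0' (no match yet)
Bit 5: prefix='00' -> emit 'k', reset
Bit 6: prefix='1' (no match yet)
Bit 7: prefix='10' -> emit 'd', reset
Bit 8: prefix='0' (no match yet)
Bit 9: prefix='00' -> emit 'k', reset
Bit 10: prefix='0' (no match yet)
Bit 11: prefix='01' -> emit 'c', reset

Answer: 0 2 4 6 8 10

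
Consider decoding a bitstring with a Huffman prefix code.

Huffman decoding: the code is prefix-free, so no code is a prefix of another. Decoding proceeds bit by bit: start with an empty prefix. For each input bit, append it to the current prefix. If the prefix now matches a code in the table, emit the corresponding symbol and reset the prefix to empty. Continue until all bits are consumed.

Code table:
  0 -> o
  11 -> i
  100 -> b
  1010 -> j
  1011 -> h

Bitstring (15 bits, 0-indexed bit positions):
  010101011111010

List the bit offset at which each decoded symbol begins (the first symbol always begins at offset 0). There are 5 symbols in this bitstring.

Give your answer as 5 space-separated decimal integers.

Bit 0: prefix='0' -> emit 'o', reset
Bit 1: prefix='1' (no match yet)
Bit 2: prefix='10' (no match yet)
Bit 3: prefix='101' (no match yet)
Bit 4: prefix='1010' -> emit 'j', reset
Bit 5: prefix='1' (no match yet)
Bit 6: prefix='10' (no match yet)
Bit 7: prefix='101' (no match yet)
Bit 8: prefix='1011' -> emit 'h', reset
Bit 9: prefix='1' (no match yet)
Bit 10: prefix='11' -> emit 'i', reset
Bit 11: prefix='1' (no match yet)
Bit 12: prefix='10' (no match yet)
Bit 13: prefix='101' (no match yet)
Bit 14: prefix='1010' -> emit 'j', reset

Answer: 0 1 5 9 11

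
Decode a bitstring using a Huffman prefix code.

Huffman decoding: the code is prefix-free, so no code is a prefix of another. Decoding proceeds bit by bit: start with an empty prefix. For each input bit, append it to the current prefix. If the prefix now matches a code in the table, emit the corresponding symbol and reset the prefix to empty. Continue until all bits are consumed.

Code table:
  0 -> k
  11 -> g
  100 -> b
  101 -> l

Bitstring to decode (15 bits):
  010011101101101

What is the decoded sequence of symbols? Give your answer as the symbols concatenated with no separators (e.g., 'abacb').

Bit 0: prefix='0' -> emit 'k', reset
Bit 1: prefix='1' (no match yet)
Bit 2: prefix='10' (no match yet)
Bit 3: prefix='100' -> emit 'b', reset
Bit 4: prefix='1' (no match yet)
Bit 5: prefix='11' -> emit 'g', reset
Bit 6: prefix='1' (no match yet)
Bit 7: prefix='10' (no match yet)
Bit 8: prefix='101' -> emit 'l', reset
Bit 9: prefix='1' (no match yet)
Bit 10: prefix='10' (no match yet)
Bit 11: prefix='101' -> emit 'l', reset
Bit 12: prefix='1' (no match yet)
Bit 13: prefix='10' (no match yet)
Bit 14: prefix='101' -> emit 'l', reset

Answer: kbglll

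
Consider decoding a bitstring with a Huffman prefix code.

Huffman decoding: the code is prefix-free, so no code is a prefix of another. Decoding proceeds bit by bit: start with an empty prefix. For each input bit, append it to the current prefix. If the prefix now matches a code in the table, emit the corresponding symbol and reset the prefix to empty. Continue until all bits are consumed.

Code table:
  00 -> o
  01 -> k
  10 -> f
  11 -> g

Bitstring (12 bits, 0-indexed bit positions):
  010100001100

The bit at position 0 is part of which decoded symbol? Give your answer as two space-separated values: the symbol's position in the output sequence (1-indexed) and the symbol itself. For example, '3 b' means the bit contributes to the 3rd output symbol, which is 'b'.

Bit 0: prefix='0' (no match yet)
Bit 1: prefix='01' -> emit 'k', reset
Bit 2: prefix='0' (no match yet)
Bit 3: prefix='01' -> emit 'k', reset
Bit 4: prefix='0' (no match yet)

Answer: 1 k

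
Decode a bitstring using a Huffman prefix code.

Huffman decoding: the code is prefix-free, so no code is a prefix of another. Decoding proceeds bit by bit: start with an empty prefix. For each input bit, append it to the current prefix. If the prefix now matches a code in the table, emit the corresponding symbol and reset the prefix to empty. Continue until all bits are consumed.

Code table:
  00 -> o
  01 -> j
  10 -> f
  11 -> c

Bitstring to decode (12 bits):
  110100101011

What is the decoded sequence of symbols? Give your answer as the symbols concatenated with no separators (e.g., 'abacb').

Answer: cjoffc

Derivation:
Bit 0: prefix='1' (no match yet)
Bit 1: prefix='11' -> emit 'c', reset
Bit 2: prefix='0' (no match yet)
Bit 3: prefix='01' -> emit 'j', reset
Bit 4: prefix='0' (no match yet)
Bit 5: prefix='00' -> emit 'o', reset
Bit 6: prefix='1' (no match yet)
Bit 7: prefix='10' -> emit 'f', reset
Bit 8: prefix='1' (no match yet)
Bit 9: prefix='10' -> emit 'f', reset
Bit 10: prefix='1' (no match yet)
Bit 11: prefix='11' -> emit 'c', reset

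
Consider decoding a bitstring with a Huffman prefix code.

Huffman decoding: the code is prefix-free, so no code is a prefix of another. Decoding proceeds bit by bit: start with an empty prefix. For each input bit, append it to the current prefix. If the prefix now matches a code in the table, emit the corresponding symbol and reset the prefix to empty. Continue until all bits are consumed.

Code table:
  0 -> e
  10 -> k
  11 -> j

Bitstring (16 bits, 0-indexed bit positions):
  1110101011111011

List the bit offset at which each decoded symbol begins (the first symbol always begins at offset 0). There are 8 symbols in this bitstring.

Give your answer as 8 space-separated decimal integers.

Bit 0: prefix='1' (no match yet)
Bit 1: prefix='11' -> emit 'j', reset
Bit 2: prefix='1' (no match yet)
Bit 3: prefix='10' -> emit 'k', reset
Bit 4: prefix='1' (no match yet)
Bit 5: prefix='10' -> emit 'k', reset
Bit 6: prefix='1' (no match yet)
Bit 7: prefix='10' -> emit 'k', reset
Bit 8: prefix='1' (no match yet)
Bit 9: prefix='11' -> emit 'j', reset
Bit 10: prefix='1' (no match yet)
Bit 11: prefix='11' -> emit 'j', reset
Bit 12: prefix='1' (no match yet)
Bit 13: prefix='10' -> emit 'k', reset
Bit 14: prefix='1' (no match yet)
Bit 15: prefix='11' -> emit 'j', reset

Answer: 0 2 4 6 8 10 12 14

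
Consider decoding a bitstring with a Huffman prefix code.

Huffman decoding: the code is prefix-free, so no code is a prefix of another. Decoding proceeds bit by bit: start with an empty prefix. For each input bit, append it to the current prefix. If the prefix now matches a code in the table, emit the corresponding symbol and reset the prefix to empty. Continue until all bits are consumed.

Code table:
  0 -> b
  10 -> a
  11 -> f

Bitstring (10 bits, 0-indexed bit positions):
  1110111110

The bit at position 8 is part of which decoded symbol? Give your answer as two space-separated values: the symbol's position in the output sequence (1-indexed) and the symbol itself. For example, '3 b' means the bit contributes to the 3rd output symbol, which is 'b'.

Bit 0: prefix='1' (no match yet)
Bit 1: prefix='11' -> emit 'f', reset
Bit 2: prefix='1' (no match yet)
Bit 3: prefix='10' -> emit 'a', reset
Bit 4: prefix='1' (no match yet)
Bit 5: prefix='11' -> emit 'f', reset
Bit 6: prefix='1' (no match yet)
Bit 7: prefix='11' -> emit 'f', reset
Bit 8: prefix='1' (no match yet)
Bit 9: prefix='10' -> emit 'a', reset

Answer: 5 a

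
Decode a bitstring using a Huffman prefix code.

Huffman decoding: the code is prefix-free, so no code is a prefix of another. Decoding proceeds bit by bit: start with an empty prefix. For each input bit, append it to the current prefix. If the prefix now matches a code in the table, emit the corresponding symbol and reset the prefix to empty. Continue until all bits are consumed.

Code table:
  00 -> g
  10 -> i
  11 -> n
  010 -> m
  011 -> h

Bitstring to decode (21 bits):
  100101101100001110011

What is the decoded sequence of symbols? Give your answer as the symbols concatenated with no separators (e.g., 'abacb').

Bit 0: prefix='1' (no match yet)
Bit 1: prefix='10' -> emit 'i', reset
Bit 2: prefix='0' (no match yet)
Bit 3: prefix='01' (no match yet)
Bit 4: prefix='010' -> emit 'm', reset
Bit 5: prefix='1' (no match yet)
Bit 6: prefix='11' -> emit 'n', reset
Bit 7: prefix='0' (no match yet)
Bit 8: prefix='01' (no match yet)
Bit 9: prefix='011' -> emit 'h', reset
Bit 10: prefix='0' (no match yet)
Bit 11: prefix='00' -> emit 'g', reset
Bit 12: prefix='0' (no match yet)
Bit 13: prefix='00' -> emit 'g', reset
Bit 14: prefix='1' (no match yet)
Bit 15: prefix='11' -> emit 'n', reset
Bit 16: prefix='1' (no match yet)
Bit 17: prefix='10' -> emit 'i', reset
Bit 18: prefix='0' (no match yet)
Bit 19: prefix='01' (no match yet)
Bit 20: prefix='011' -> emit 'h', reset

Answer: imnhggnih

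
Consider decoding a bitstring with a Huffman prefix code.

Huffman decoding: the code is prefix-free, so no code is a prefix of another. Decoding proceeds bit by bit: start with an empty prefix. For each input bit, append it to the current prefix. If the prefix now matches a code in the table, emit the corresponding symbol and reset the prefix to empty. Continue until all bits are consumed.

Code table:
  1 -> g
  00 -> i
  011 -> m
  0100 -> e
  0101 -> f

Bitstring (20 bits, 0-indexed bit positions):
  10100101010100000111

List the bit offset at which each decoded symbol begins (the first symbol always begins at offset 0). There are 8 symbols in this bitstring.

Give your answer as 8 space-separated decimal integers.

Answer: 0 1 5 6 10 14 16 19

Derivation:
Bit 0: prefix='1' -> emit 'g', reset
Bit 1: prefix='0' (no match yet)
Bit 2: prefix='01' (no match yet)
Bit 3: prefix='010' (no match yet)
Bit 4: prefix='0100' -> emit 'e', reset
Bit 5: prefix='1' -> emit 'g', reset
Bit 6: prefix='0' (no match yet)
Bit 7: prefix='01' (no match yet)
Bit 8: prefix='010' (no match yet)
Bit 9: prefix='0101' -> emit 'f', reset
Bit 10: prefix='0' (no match yet)
Bit 11: prefix='01' (no match yet)
Bit 12: prefix='010' (no match yet)
Bit 13: prefix='0100' -> emit 'e', reset
Bit 14: prefix='0' (no match yet)
Bit 15: prefix='00' -> emit 'i', reset
Bit 16: prefix='0' (no match yet)
Bit 17: prefix='01' (no match yet)
Bit 18: prefix='011' -> emit 'm', reset
Bit 19: prefix='1' -> emit 'g', reset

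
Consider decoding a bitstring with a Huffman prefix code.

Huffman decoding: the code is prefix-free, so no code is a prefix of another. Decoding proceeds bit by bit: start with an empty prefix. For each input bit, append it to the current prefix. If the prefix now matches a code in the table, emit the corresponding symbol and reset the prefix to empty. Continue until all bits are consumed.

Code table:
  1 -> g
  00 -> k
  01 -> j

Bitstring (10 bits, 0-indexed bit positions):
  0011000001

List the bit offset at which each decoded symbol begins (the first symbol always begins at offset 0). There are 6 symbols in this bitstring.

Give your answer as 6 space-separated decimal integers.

Bit 0: prefix='0' (no match yet)
Bit 1: prefix='00' -> emit 'k', reset
Bit 2: prefix='1' -> emit 'g', reset
Bit 3: prefix='1' -> emit 'g', reset
Bit 4: prefix='0' (no match yet)
Bit 5: prefix='00' -> emit 'k', reset
Bit 6: prefix='0' (no match yet)
Bit 7: prefix='00' -> emit 'k', reset
Bit 8: prefix='0' (no match yet)
Bit 9: prefix='01' -> emit 'j', reset

Answer: 0 2 3 4 6 8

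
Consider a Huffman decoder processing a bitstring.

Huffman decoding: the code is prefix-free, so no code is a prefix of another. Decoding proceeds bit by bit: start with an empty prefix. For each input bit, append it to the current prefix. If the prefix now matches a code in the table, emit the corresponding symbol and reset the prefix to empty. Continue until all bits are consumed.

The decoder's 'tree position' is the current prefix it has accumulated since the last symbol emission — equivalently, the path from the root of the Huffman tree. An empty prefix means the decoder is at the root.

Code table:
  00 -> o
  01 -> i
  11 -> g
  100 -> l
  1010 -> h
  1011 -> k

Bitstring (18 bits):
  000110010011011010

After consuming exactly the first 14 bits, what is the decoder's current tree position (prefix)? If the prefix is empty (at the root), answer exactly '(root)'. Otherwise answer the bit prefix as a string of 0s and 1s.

Answer: (root)

Derivation:
Bit 0: prefix='0' (no match yet)
Bit 1: prefix='00' -> emit 'o', reset
Bit 2: prefix='0' (no match yet)
Bit 3: prefix='01' -> emit 'i', reset
Bit 4: prefix='1' (no match yet)
Bit 5: prefix='10' (no match yet)
Bit 6: prefix='100' -> emit 'l', reset
Bit 7: prefix='1' (no match yet)
Bit 8: prefix='10' (no match yet)
Bit 9: prefix='100' -> emit 'l', reset
Bit 10: prefix='1' (no match yet)
Bit 11: prefix='11' -> emit 'g', reset
Bit 12: prefix='0' (no match yet)
Bit 13: prefix='01' -> emit 'i', reset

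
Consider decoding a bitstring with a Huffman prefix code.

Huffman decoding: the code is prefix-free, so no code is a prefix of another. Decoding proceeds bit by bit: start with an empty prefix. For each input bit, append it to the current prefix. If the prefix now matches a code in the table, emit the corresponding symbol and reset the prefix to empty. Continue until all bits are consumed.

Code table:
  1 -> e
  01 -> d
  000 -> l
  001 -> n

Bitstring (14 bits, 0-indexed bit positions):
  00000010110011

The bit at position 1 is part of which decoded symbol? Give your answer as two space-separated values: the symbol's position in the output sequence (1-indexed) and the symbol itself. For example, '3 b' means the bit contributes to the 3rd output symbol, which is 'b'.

Answer: 1 l

Derivation:
Bit 0: prefix='0' (no match yet)
Bit 1: prefix='00' (no match yet)
Bit 2: prefix='000' -> emit 'l', reset
Bit 3: prefix='0' (no match yet)
Bit 4: prefix='00' (no match yet)
Bit 5: prefix='000' -> emit 'l', reset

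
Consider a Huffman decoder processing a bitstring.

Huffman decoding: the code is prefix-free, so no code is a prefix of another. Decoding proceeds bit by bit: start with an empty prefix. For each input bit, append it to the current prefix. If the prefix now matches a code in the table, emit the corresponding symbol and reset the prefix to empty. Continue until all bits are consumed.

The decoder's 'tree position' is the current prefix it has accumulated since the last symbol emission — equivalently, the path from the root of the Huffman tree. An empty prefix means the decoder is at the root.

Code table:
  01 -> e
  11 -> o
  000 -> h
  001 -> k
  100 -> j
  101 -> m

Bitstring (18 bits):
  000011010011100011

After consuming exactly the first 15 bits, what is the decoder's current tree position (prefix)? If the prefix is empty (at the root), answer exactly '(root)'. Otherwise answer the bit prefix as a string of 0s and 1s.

Answer: 00

Derivation:
Bit 0: prefix='0' (no match yet)
Bit 1: prefix='00' (no match yet)
Bit 2: prefix='000' -> emit 'h', reset
Bit 3: prefix='0' (no match yet)
Bit 4: prefix='01' -> emit 'e', reset
Bit 5: prefix='1' (no match yet)
Bit 6: prefix='10' (no match yet)
Bit 7: prefix='101' -> emit 'm', reset
Bit 8: prefix='0' (no match yet)
Bit 9: prefix='00' (no match yet)
Bit 10: prefix='001' -> emit 'k', reset
Bit 11: prefix='1' (no match yet)
Bit 12: prefix='11' -> emit 'o', reset
Bit 13: prefix='0' (no match yet)
Bit 14: prefix='00' (no match yet)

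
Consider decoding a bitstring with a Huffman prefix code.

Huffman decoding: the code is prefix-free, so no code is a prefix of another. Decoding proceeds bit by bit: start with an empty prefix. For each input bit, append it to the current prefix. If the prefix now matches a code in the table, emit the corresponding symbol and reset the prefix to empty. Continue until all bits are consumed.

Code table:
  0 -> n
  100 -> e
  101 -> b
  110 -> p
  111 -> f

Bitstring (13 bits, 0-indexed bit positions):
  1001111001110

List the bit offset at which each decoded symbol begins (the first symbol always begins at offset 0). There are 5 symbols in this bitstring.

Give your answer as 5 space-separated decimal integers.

Answer: 0 3 6 9 12

Derivation:
Bit 0: prefix='1' (no match yet)
Bit 1: prefix='10' (no match yet)
Bit 2: prefix='100' -> emit 'e', reset
Bit 3: prefix='1' (no match yet)
Bit 4: prefix='11' (no match yet)
Bit 5: prefix='111' -> emit 'f', reset
Bit 6: prefix='1' (no match yet)
Bit 7: prefix='10' (no match yet)
Bit 8: prefix='100' -> emit 'e', reset
Bit 9: prefix='1' (no match yet)
Bit 10: prefix='11' (no match yet)
Bit 11: prefix='111' -> emit 'f', reset
Bit 12: prefix='0' -> emit 'n', reset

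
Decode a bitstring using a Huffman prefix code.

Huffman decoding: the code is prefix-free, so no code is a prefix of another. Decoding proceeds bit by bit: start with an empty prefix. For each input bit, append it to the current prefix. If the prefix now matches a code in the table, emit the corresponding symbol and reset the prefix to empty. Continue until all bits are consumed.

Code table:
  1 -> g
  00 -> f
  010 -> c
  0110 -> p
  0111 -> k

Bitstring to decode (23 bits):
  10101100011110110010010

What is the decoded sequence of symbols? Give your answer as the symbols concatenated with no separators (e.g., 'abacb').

Answer: gcggfkgpcc

Derivation:
Bit 0: prefix='1' -> emit 'g', reset
Bit 1: prefix='0' (no match yet)
Bit 2: prefix='01' (no match yet)
Bit 3: prefix='010' -> emit 'c', reset
Bit 4: prefix='1' -> emit 'g', reset
Bit 5: prefix='1' -> emit 'g', reset
Bit 6: prefix='0' (no match yet)
Bit 7: prefix='00' -> emit 'f', reset
Bit 8: prefix='0' (no match yet)
Bit 9: prefix='01' (no match yet)
Bit 10: prefix='011' (no match yet)
Bit 11: prefix='0111' -> emit 'k', reset
Bit 12: prefix='1' -> emit 'g', reset
Bit 13: prefix='0' (no match yet)
Bit 14: prefix='01' (no match yet)
Bit 15: prefix='011' (no match yet)
Bit 16: prefix='0110' -> emit 'p', reset
Bit 17: prefix='0' (no match yet)
Bit 18: prefix='01' (no match yet)
Bit 19: prefix='010' -> emit 'c', reset
Bit 20: prefix='0' (no match yet)
Bit 21: prefix='01' (no match yet)
Bit 22: prefix='010' -> emit 'c', reset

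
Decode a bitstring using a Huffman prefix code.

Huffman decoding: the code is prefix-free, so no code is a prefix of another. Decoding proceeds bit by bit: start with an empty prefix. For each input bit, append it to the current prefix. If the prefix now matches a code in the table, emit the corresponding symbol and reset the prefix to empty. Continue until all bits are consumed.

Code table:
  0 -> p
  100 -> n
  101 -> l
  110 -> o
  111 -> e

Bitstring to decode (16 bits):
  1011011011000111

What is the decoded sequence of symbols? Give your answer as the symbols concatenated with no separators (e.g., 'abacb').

Bit 0: prefix='1' (no match yet)
Bit 1: prefix='10' (no match yet)
Bit 2: prefix='101' -> emit 'l', reset
Bit 3: prefix='1' (no match yet)
Bit 4: prefix='10' (no match yet)
Bit 5: prefix='101' -> emit 'l', reset
Bit 6: prefix='1' (no match yet)
Bit 7: prefix='10' (no match yet)
Bit 8: prefix='101' -> emit 'l', reset
Bit 9: prefix='1' (no match yet)
Bit 10: prefix='10' (no match yet)
Bit 11: prefix='100' -> emit 'n', reset
Bit 12: prefix='0' -> emit 'p', reset
Bit 13: prefix='1' (no match yet)
Bit 14: prefix='11' (no match yet)
Bit 15: prefix='111' -> emit 'e', reset

Answer: lllnpe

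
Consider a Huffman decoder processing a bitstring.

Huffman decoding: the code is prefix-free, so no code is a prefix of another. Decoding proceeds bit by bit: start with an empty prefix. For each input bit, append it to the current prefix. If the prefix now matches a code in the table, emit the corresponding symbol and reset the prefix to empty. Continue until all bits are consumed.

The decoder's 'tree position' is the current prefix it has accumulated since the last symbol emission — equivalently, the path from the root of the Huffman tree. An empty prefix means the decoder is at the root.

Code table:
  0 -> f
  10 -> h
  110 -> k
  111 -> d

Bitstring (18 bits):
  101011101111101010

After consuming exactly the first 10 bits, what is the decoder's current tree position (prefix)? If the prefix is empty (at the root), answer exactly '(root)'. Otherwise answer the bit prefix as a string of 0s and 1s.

Answer: 11

Derivation:
Bit 0: prefix='1' (no match yet)
Bit 1: prefix='10' -> emit 'h', reset
Bit 2: prefix='1' (no match yet)
Bit 3: prefix='10' -> emit 'h', reset
Bit 4: prefix='1' (no match yet)
Bit 5: prefix='11' (no match yet)
Bit 6: prefix='111' -> emit 'd', reset
Bit 7: prefix='0' -> emit 'f', reset
Bit 8: prefix='1' (no match yet)
Bit 9: prefix='11' (no match yet)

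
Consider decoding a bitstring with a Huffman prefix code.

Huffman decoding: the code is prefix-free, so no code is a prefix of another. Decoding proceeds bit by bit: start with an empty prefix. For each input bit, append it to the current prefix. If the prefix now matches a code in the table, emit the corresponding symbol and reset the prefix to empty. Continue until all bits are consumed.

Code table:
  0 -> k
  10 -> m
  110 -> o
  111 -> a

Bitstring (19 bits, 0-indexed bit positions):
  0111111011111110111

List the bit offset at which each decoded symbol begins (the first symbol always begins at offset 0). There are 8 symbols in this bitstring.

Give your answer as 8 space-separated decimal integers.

Bit 0: prefix='0' -> emit 'k', reset
Bit 1: prefix='1' (no match yet)
Bit 2: prefix='11' (no match yet)
Bit 3: prefix='111' -> emit 'a', reset
Bit 4: prefix='1' (no match yet)
Bit 5: prefix='11' (no match yet)
Bit 6: prefix='111' -> emit 'a', reset
Bit 7: prefix='0' -> emit 'k', reset
Bit 8: prefix='1' (no match yet)
Bit 9: prefix='11' (no match yet)
Bit 10: prefix='111' -> emit 'a', reset
Bit 11: prefix='1' (no match yet)
Bit 12: prefix='11' (no match yet)
Bit 13: prefix='111' -> emit 'a', reset
Bit 14: prefix='1' (no match yet)
Bit 15: prefix='10' -> emit 'm', reset
Bit 16: prefix='1' (no match yet)
Bit 17: prefix='11' (no match yet)
Bit 18: prefix='111' -> emit 'a', reset

Answer: 0 1 4 7 8 11 14 16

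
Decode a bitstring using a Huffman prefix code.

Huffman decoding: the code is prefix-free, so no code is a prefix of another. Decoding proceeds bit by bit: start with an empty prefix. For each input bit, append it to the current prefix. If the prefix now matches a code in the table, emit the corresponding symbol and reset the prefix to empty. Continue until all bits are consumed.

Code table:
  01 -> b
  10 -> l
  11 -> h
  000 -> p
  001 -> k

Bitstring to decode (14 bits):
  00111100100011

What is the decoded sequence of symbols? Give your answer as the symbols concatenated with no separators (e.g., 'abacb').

Bit 0: prefix='0' (no match yet)
Bit 1: prefix='00' (no match yet)
Bit 2: prefix='001' -> emit 'k', reset
Bit 3: prefix='1' (no match yet)
Bit 4: prefix='11' -> emit 'h', reset
Bit 5: prefix='1' (no match yet)
Bit 6: prefix='10' -> emit 'l', reset
Bit 7: prefix='0' (no match yet)
Bit 8: prefix='01' -> emit 'b', reset
Bit 9: prefix='0' (no match yet)
Bit 10: prefix='00' (no match yet)
Bit 11: prefix='000' -> emit 'p', reset
Bit 12: prefix='1' (no match yet)
Bit 13: prefix='11' -> emit 'h', reset

Answer: khlbph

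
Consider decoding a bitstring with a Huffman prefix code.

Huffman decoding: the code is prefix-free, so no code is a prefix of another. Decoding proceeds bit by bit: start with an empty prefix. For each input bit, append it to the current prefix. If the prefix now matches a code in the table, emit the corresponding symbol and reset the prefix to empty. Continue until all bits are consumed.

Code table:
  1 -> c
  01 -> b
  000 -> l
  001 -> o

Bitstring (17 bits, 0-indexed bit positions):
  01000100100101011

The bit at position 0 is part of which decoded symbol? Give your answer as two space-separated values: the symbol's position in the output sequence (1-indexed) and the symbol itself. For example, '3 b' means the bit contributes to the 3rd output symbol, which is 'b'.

Answer: 1 b

Derivation:
Bit 0: prefix='0' (no match yet)
Bit 1: prefix='01' -> emit 'b', reset
Bit 2: prefix='0' (no match yet)
Bit 3: prefix='00' (no match yet)
Bit 4: prefix='000' -> emit 'l', reset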